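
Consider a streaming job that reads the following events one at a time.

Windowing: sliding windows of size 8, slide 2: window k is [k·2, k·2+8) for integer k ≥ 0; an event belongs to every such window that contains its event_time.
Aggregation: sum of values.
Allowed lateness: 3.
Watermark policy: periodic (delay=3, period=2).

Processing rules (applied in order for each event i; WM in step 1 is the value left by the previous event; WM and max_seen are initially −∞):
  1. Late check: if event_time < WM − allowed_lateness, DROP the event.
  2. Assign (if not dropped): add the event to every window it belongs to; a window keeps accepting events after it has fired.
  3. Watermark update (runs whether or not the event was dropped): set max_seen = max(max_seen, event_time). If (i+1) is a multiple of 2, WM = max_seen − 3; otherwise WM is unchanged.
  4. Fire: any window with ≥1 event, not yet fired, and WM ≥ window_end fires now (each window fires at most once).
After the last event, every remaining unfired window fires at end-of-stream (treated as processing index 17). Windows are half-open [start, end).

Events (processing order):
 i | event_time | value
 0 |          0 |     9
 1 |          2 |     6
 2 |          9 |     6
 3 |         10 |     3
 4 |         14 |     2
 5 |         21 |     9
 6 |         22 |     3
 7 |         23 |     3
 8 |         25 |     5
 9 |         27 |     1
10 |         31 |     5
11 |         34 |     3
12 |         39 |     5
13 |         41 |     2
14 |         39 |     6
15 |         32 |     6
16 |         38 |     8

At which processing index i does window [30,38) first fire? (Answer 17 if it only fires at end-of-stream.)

13

i=0 t=0 v=9: → [0,8); WM=−∞
i=1 t=2 v=6: → [2,10),[0,8); WM=-1
i=2 t=9 v=6: → [8,16),[6,14),[4,12),[2,10); WM=-1
i=3 t=10 v=3: → [10,18),[8,16),[6,14),[4,12); WM=7
i=4 t=14 v=2: → [14,22),[12,20),[10,18),[8,16); WM=7
i=5 t=21 v=9: → [20,28),[18,26),[16,24),[14,22); WM=18; [0,8) fires=15 [2,10) fires=12 [4,12) fires=9 [6,14) fires=9 [8,16) fires=11 [10,18) fires=5
i=6 t=22 v=3: → [22,30),[20,28),[18,26),[16,24); WM=18
i=7 t=23 v=3: → [22,30),[20,28),[18,26),[16,24); WM=20; [12,20) fires=2
i=8 t=25 v=5: → [24,32),[22,30),[20,28),[18,26); WM=20
i=9 t=27 v=1: → [26,34),[24,32),[22,30),[20,28); WM=24; [14,22) fires=11 [16,24) fires=15
i=10 t=31 v=5: → [30,38),[28,36),[26,34),[24,32); WM=24
i=11 t=34 v=3: → [34,42),[32,40),[30,38),[28,36); WM=31; [18,26) fires=20 [20,28) fires=21 [22,30) fires=12
i=12 t=39 v=5: → [38,46),[36,44),[34,42),[32,40); WM=31
i=13 t=41 v=2: → [40,48),[38,46),[36,44),[34,42); WM=38; [24,32) fires=11 [26,34) fires=6 [28,36) fires=8 [30,38) fires=8
i=14 t=39 v=6: → [38,46),[36,44),[34,42),[32,40); WM=38
i=15 t=32 v=6: DROP (t<38-3); WM=38
i=16 t=38 v=8: → [38,46),[36,44),[34,42),[32,40); WM=38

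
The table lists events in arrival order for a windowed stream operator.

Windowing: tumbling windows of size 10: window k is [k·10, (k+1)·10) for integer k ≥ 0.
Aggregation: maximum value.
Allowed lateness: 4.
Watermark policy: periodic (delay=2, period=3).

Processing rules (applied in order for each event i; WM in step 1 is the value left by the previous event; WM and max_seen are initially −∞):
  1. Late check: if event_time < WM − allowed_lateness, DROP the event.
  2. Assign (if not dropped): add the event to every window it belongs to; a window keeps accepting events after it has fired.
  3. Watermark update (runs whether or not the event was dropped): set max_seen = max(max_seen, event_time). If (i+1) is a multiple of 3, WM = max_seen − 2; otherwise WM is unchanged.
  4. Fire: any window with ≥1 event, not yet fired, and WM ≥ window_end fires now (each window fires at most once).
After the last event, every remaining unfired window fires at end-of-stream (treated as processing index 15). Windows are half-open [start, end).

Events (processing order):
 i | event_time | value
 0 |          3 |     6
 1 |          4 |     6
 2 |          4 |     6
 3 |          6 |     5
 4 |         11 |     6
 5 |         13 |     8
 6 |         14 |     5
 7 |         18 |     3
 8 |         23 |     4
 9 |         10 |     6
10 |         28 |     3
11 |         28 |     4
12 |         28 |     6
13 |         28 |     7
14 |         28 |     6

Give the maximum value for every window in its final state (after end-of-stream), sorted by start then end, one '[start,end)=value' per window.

[0,10)=6 [10,20)=8 [20,30)=7

i=0 t=3 v=6: → [0,10); WM=−∞
i=1 t=4 v=6: → [0,10); WM=−∞
i=2 t=4 v=6: → [0,10); WM=2
i=3 t=6 v=5: → [0,10); WM=2
i=4 t=11 v=6: → [10,20); WM=2
i=5 t=13 v=8: → [10,20); WM=11; [0,10) fires=6
i=6 t=14 v=5: → [10,20); WM=11
i=7 t=18 v=3: → [10,20); WM=11
i=8 t=23 v=4: → [20,30); WM=21; [10,20) fires=8
i=9 t=10 v=6: DROP (t<21-4); WM=21
i=10 t=28 v=3: → [20,30); WM=21
i=11 t=28 v=4: → [20,30); WM=26
i=12 t=28 v=6: → [20,30); WM=26
i=13 t=28 v=7: → [20,30); WM=26
i=14 t=28 v=6: → [20,30); WM=26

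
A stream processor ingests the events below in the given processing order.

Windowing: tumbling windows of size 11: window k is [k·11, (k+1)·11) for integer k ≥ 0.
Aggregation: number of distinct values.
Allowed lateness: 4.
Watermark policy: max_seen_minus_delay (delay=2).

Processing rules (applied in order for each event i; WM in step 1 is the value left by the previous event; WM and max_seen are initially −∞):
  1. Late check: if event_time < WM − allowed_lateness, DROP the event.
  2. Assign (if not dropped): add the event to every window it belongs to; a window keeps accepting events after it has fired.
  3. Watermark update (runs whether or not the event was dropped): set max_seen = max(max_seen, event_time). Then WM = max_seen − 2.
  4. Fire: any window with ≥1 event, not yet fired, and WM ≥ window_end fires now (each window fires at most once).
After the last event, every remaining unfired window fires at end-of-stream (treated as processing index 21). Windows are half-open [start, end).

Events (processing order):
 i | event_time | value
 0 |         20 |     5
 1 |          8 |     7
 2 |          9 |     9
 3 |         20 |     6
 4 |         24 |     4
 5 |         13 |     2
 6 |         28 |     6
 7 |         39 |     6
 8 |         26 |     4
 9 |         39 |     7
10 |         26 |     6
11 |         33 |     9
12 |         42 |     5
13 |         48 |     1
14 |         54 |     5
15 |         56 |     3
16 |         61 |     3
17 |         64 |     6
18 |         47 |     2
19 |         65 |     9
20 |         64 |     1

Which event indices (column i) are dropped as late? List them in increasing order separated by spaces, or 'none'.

1 2 5 8 10 18

i=0 t=20 v=5: → [11,22); WM=18
i=1 t=8 v=7: DROP (t<18-4); WM=18
i=2 t=9 v=9: DROP (t<18-4); WM=18
i=3 t=20 v=6: → [11,22); WM=18
i=4 t=24 v=4: → [22,33); WM=22; [11,22) fires=2
i=5 t=13 v=2: DROP (t<22-4); WM=22
i=6 t=28 v=6: → [22,33); WM=26
i=7 t=39 v=6: → [33,44); WM=37; [22,33) fires=2
i=8 t=26 v=4: DROP (t<37-4); WM=37
i=9 t=39 v=7: → [33,44); WM=37
i=10 t=26 v=6: DROP (t<37-4); WM=37
i=11 t=33 v=9: → [33,44); WM=37
i=12 t=42 v=5: → [33,44); WM=40
i=13 t=48 v=1: → [44,55); WM=46; [33,44) fires=4
i=14 t=54 v=5: → [44,55); WM=52
i=15 t=56 v=3: → [55,66); WM=54
i=16 t=61 v=3: → [55,66); WM=59; [44,55) fires=2
i=17 t=64 v=6: → [55,66); WM=62
i=18 t=47 v=2: DROP (t<62-4); WM=62
i=19 t=65 v=9: → [55,66); WM=63
i=20 t=64 v=1: → [55,66); WM=63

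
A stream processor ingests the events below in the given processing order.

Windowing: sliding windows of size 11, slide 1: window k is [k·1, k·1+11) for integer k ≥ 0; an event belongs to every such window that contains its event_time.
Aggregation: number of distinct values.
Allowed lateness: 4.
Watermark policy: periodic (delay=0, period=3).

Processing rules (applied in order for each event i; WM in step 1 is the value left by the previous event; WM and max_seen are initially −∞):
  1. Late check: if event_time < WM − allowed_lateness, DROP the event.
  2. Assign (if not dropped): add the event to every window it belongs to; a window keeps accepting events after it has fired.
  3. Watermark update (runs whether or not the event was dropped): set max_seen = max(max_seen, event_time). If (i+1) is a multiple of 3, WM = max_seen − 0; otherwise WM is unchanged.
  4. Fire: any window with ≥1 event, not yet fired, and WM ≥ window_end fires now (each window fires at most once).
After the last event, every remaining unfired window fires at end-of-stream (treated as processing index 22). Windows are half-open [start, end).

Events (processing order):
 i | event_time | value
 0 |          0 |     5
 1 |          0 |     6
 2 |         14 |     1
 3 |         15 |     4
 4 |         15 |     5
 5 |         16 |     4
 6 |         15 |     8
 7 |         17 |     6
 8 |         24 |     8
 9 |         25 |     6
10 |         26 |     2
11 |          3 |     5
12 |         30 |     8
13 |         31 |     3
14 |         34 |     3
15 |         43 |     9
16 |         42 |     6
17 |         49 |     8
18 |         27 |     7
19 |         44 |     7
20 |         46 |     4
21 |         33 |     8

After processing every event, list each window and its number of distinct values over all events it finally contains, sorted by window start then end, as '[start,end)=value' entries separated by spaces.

[0,11)=2 [4,15)=1 [5,16)=4 [6,17)=4 [7,18)=5 [8,19)=5 [9,20)=5 [10,21)=5 [11,22)=5 [12,23)=5 [13,24)=5 [14,25)=5 [15,26)=4 [16,27)=4 [17,28)=3 [18,29)=3 [19,30)=3 [20,31)=3 [21,32)=4 [22,33)=4 [23,34)=4 [24,35)=4 [25,36)=4 [26,37)=3 [27,38)=2 [28,39)=2 [29,40)=2 [30,41)=2 [31,42)=1 [32,43)=2 [33,44)=3 [34,45)=3 [35,46)=2 [36,47)=3 [37,48)=3 [38,49)=3 [39,50)=4 [40,51)=4 [41,52)=4 [42,53)=4 [43,54)=3 [44,55)=2 [45,56)=2 [46,57)=2 [47,58)=1 [48,59)=1 [49,60)=1

i=0 t=0 v=5: → [0,11); WM=−∞
i=1 t=0 v=6: → [0,11); WM=−∞
i=2 t=14 v=1: → [14,25),[13,24),[12,23),[11,22),[10,21),[9,20),[8,19),[7,18),[6,17),[5,16),[4,15); WM=14; [0,11) fires=2
i=3 t=15 v=4: → [15,26),[14,25),[13,24),[12,23),[11,22),[10,21),[9,20),[8,19),[7,18),[6,17),[5,16); WM=14
i=4 t=15 v=5: → [15,26),[14,25),[13,24),[12,23),[11,22),[10,21),[9,20),[8,19),[7,18),[6,17),[5,16); WM=14
i=5 t=16 v=4: → [16,27),[15,26),[14,25),[13,24),[12,23),[11,22),[10,21),[9,20),[8,19),[7,18),[6,17); WM=16; [4,15) fires=1 [5,16) fires=3
i=6 t=15 v=8: → [15,26),[14,25),[13,24),[12,23),[11,22),[10,21),[9,20),[8,19),[7,18),[6,17),[5,16); WM=16
i=7 t=17 v=6: → [17,28),[16,27),[15,26),[14,25),[13,24),[12,23),[11,22),[10,21),[9,20),[8,19),[7,18); WM=16
i=8 t=24 v=8: → [24,35),[23,34),[22,33),[21,32),[20,31),[19,30),[18,29),[17,28),[16,27),[15,26),[14,25); WM=24; [6,17) fires=4 [7,18) fires=5 [8,19) fires=5 [9,20) fires=5 [10,21) fires=5 [11,22) fires=5 [12,23) fires=5 [13,24) fires=5
i=9 t=25 v=6: → [25,36),[24,35),[23,34),[22,33),[21,32),[20,31),[19,30),[18,29),[17,28),[16,27),[15,26); WM=24
i=10 t=26 v=2: → [26,37),[25,36),[24,35),[23,34),[22,33),[21,32),[20,31),[19,30),[18,29),[17,28),[16,27); WM=24
i=11 t=3 v=5: DROP (t<24-4); WM=26; [14,25) fires=5 [15,26) fires=4
i=12 t=30 v=8: → [30,41),[29,40),[28,39),[27,38),[26,37),[25,36),[24,35),[23,34),[22,33),[21,32),[20,31); WM=26
i=13 t=31 v=3: → [31,42),[30,41),[29,40),[28,39),[27,38),[26,37),[25,36),[24,35),[23,34),[22,33),[21,32); WM=26
i=14 t=34 v=3: → [34,45),[33,44),[32,43),[31,42),[30,41),[29,40),[28,39),[27,38),[26,37),[25,36),[24,35); WM=34; [16,27) fires=4 [17,28) fires=3 [18,29) fires=3 [19,30) fires=3 [20,31) fires=3 [21,32) fires=4 [22,33) fires=4 [23,34) fires=4
i=15 t=43 v=9: → [43,54),[42,53),[41,52),[40,51),[39,50),[38,49),[37,48),[36,47),[35,46),[34,45),[33,44); WM=34
i=16 t=42 v=6: → [42,53),[41,52),[40,51),[39,50),[38,49),[37,48),[36,47),[35,46),[34,45),[33,44),[32,43); WM=34
i=17 t=49 v=8: → [49,60),[48,59),[47,58),[46,57),[45,56),[44,55),[43,54),[42,53),[41,52),[40,51),[39,50); WM=49; [24,35) fires=4 [25,36) fires=4 [26,37) fires=3 [27,38) fires=2 [28,39) fires=2 [29,40) fires=2 [30,41) fires=2 [31,42) fires=1 [32,43) fires=2 [33,44) fires=3 [34,45) fires=3 [35,46) fires=2 [36,47) fires=2 [37,48) fires=2 [38,49) fires=2
i=18 t=27 v=7: DROP (t<49-4); WM=49
i=19 t=44 v=7: DROP (t<49-4); WM=49
i=20 t=46 v=4: → [46,57),[45,56),[44,55),[43,54),[42,53),[41,52),[40,51),[39,50),[38,49),[37,48),[36,47); WM=49
i=21 t=33 v=8: DROP (t<49-4); WM=49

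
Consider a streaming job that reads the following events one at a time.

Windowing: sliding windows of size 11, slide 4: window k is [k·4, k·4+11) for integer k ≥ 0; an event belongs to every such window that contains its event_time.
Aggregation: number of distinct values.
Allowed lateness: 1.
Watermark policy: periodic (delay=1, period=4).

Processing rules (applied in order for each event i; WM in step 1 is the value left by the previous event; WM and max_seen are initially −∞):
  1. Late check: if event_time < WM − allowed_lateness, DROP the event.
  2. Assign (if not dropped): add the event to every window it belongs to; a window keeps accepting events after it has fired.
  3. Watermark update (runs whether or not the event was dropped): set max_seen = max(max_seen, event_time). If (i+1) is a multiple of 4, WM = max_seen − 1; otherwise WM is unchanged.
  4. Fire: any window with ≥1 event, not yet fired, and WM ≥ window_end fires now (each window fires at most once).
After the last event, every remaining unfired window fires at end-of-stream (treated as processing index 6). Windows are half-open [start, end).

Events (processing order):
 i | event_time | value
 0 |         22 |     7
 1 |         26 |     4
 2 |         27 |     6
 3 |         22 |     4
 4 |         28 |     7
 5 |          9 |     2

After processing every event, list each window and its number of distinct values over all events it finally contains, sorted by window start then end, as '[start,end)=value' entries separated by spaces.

i=0 t=22 v=7: → [20,31),[16,27),[12,23); WM=−∞
i=1 t=26 v=4: → [24,35),[20,31),[16,27); WM=−∞
i=2 t=27 v=6: → [24,35),[20,31); WM=−∞
i=3 t=22 v=4: → [20,31),[16,27),[12,23); WM=26; [12,23) fires=2
i=4 t=28 v=7: → [28,39),[24,35),[20,31); WM=26
i=5 t=9 v=2: DROP (t<26-1); WM=26

[12,23)=2 [16,27)=2 [20,31)=3 [24,35)=3 [28,39)=1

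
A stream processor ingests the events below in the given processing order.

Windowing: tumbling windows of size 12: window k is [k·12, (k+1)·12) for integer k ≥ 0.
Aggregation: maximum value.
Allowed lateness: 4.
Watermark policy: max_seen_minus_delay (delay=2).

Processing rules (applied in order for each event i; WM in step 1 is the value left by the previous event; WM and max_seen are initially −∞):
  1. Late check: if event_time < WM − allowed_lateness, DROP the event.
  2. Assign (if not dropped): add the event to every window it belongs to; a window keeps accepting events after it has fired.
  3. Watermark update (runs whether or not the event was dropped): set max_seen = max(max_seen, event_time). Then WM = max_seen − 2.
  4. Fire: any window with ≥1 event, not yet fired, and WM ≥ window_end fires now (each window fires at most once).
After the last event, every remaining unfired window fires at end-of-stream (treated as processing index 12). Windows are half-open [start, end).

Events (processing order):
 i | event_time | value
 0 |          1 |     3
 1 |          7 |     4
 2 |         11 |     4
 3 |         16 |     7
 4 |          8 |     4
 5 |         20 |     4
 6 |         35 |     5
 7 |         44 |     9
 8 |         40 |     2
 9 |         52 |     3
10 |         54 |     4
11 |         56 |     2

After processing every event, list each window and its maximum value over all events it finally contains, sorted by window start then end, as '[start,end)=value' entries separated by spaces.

i=0 t=1 v=3: → [0,12); WM=-1
i=1 t=7 v=4: → [0,12); WM=5
i=2 t=11 v=4: → [0,12); WM=9
i=3 t=16 v=7: → [12,24); WM=14; [0,12) fires=4
i=4 t=8 v=4: DROP (t<14-4); WM=14
i=5 t=20 v=4: → [12,24); WM=18
i=6 t=35 v=5: → [24,36); WM=33; [12,24) fires=7
i=7 t=44 v=9: → [36,48); WM=42; [24,36) fires=5
i=8 t=40 v=2: → [36,48); WM=42
i=9 t=52 v=3: → [48,60); WM=50; [36,48) fires=9
i=10 t=54 v=4: → [48,60); WM=52
i=11 t=56 v=2: → [48,60); WM=54

[0,12)=4 [12,24)=7 [24,36)=5 [36,48)=9 [48,60)=4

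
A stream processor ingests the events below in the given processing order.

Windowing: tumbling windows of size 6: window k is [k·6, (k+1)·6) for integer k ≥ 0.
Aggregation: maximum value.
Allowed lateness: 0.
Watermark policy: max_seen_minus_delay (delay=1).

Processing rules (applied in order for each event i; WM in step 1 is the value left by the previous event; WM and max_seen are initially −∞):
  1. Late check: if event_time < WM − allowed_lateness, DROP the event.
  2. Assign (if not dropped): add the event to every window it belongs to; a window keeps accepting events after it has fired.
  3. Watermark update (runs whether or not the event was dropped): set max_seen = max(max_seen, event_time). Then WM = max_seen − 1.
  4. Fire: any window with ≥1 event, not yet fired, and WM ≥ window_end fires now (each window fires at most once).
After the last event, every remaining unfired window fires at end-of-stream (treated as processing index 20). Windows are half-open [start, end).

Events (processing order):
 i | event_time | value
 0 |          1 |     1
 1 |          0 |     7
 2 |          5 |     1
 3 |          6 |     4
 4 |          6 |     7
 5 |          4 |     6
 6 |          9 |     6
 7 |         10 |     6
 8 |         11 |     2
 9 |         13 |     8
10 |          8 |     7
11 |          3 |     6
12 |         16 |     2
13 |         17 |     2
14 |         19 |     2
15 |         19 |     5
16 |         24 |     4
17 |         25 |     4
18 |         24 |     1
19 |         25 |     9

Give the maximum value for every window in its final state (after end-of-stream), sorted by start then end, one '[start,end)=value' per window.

[0,6)=7 [6,12)=7 [12,18)=8 [18,24)=5 [24,30)=9

i=0 t=1 v=1: → [0,6); WM=0
i=1 t=0 v=7: → [0,6); WM=0
i=2 t=5 v=1: → [0,6); WM=4
i=3 t=6 v=4: → [6,12); WM=5
i=4 t=6 v=7: → [6,12); WM=5
i=5 t=4 v=6: DROP (t<5-0); WM=5
i=6 t=9 v=6: → [6,12); WM=8; [0,6) fires=7
i=7 t=10 v=6: → [6,12); WM=9
i=8 t=11 v=2: → [6,12); WM=10
i=9 t=13 v=8: → [12,18); WM=12; [6,12) fires=7
i=10 t=8 v=7: DROP (t<12-0); WM=12
i=11 t=3 v=6: DROP (t<12-0); WM=12
i=12 t=16 v=2: → [12,18); WM=15
i=13 t=17 v=2: → [12,18); WM=16
i=14 t=19 v=2: → [18,24); WM=18; [12,18) fires=8
i=15 t=19 v=5: → [18,24); WM=18
i=16 t=24 v=4: → [24,30); WM=23
i=17 t=25 v=4: → [24,30); WM=24; [18,24) fires=5
i=18 t=24 v=1: → [24,30); WM=24
i=19 t=25 v=9: → [24,30); WM=24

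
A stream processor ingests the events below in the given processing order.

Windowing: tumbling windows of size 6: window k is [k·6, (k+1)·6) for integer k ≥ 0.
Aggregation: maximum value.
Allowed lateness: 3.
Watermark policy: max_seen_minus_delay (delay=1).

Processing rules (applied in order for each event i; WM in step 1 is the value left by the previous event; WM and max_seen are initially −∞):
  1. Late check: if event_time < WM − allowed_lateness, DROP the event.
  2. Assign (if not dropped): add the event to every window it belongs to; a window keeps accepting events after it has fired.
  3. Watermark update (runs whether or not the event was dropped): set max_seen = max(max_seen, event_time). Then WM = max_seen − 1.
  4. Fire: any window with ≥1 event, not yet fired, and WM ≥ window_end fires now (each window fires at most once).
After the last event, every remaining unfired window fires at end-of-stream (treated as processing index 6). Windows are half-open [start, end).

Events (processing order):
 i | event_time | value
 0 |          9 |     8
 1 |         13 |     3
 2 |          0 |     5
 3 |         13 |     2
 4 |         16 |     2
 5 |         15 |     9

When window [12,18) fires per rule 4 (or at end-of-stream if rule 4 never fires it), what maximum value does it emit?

i=0 t=9 v=8: → [6,12); WM=8
i=1 t=13 v=3: → [12,18); WM=12; [6,12) fires=8
i=2 t=0 v=5: DROP (t<12-3); WM=12
i=3 t=13 v=2: → [12,18); WM=12
i=4 t=16 v=2: → [12,18); WM=15
i=5 t=15 v=9: → [12,18); WM=15

9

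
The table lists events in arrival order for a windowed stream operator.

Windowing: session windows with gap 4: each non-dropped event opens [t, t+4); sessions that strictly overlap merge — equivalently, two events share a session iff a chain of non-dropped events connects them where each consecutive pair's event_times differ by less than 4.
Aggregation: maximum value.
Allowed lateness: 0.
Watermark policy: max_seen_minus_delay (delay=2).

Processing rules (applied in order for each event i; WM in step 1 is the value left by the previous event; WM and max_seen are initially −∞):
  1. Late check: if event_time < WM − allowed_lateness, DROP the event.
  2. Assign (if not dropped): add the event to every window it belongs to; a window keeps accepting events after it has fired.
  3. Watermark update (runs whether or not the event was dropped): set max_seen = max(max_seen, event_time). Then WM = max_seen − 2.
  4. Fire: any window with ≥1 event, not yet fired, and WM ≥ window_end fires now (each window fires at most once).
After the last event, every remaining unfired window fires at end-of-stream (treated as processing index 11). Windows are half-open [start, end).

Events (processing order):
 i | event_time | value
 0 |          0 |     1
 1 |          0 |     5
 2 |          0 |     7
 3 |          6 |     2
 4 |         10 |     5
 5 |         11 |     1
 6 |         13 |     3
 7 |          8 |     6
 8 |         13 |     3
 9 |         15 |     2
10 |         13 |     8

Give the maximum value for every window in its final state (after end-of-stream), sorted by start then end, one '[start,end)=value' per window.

[0,4)=7 [6,10)=2 [10,19)=8

i=0 t=0 v=1: → [0,4); WM=-2
i=1 t=0 v=5: → [0,4); WM=-2
i=2 t=0 v=7: → [0,4); WM=-2
i=3 t=6 v=2: → [6,10); WM=4
i=4 t=10 v=5: → [10,14); WM=8
i=5 t=11 v=1: → [10,15); WM=9
i=6 t=13 v=3: → [10,17); WM=11
i=7 t=8 v=6: DROP (t<11-0); WM=11
i=8 t=13 v=3: → [10,17); WM=11
i=9 t=15 v=2: → [10,19); WM=13
i=10 t=13 v=8: → [10,19); WM=13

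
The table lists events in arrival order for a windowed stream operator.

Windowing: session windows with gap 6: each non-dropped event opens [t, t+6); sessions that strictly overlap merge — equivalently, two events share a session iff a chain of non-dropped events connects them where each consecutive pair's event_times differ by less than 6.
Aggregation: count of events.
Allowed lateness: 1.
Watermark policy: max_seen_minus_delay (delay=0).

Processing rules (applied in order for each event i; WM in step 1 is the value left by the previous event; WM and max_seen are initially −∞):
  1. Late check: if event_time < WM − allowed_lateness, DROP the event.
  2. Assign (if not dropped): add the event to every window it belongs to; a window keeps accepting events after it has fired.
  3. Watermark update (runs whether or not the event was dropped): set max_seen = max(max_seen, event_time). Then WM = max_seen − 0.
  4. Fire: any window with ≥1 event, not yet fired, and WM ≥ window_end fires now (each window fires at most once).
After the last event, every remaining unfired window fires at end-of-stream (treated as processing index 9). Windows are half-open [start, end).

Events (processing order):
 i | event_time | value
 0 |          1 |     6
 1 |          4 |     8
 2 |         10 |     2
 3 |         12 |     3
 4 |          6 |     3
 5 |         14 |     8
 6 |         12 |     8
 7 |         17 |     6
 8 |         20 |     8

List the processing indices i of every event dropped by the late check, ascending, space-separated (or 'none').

i=0 t=1 v=6: → [1,7); WM=1
i=1 t=4 v=8: → [1,10); WM=4
i=2 t=10 v=2: → [10,16); WM=10
i=3 t=12 v=3: → [10,18); WM=12
i=4 t=6 v=3: DROP (t<12-1); WM=12
i=5 t=14 v=8: → [10,20); WM=14
i=6 t=12 v=8: DROP (t<14-1); WM=14
i=7 t=17 v=6: → [10,23); WM=17
i=8 t=20 v=8: → [10,26); WM=20

4 6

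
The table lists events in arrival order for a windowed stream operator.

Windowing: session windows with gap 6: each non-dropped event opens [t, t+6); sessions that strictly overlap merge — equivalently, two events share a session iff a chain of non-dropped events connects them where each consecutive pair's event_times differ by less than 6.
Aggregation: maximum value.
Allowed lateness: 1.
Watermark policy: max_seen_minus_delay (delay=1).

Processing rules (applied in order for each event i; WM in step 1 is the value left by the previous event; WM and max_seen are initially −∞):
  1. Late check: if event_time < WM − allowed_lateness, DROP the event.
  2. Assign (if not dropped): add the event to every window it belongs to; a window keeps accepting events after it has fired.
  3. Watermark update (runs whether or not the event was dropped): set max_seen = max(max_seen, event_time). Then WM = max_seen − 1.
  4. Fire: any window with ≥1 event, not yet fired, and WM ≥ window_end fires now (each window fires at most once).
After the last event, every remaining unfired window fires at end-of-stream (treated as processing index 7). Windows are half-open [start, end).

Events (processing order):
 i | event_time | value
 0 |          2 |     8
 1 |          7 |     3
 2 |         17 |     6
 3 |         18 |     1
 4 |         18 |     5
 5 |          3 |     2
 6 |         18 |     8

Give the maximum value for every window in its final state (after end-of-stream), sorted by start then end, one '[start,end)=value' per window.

[2,13)=8 [17,24)=8

i=0 t=2 v=8: → [2,8); WM=1
i=1 t=7 v=3: → [2,13); WM=6
i=2 t=17 v=6: → [17,23); WM=16
i=3 t=18 v=1: → [17,24); WM=17
i=4 t=18 v=5: → [17,24); WM=17
i=5 t=3 v=2: DROP (t<17-1); WM=17
i=6 t=18 v=8: → [17,24); WM=17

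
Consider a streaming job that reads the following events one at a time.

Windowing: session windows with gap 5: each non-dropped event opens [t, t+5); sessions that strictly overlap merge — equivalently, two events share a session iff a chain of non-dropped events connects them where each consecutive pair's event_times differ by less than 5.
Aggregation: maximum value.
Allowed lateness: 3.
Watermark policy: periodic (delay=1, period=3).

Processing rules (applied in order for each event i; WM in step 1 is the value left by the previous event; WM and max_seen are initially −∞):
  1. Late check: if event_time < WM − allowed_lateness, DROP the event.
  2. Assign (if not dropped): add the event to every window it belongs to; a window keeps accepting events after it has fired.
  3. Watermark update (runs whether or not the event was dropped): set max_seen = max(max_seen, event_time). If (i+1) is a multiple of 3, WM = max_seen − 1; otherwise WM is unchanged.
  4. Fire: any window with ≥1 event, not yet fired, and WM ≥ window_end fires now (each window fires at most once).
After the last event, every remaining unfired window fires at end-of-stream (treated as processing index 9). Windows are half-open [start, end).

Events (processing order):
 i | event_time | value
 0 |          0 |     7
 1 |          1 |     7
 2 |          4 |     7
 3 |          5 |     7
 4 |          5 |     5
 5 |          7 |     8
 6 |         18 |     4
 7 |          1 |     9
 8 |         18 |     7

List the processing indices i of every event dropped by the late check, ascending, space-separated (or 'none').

7

i=0 t=0 v=7: → [0,5); WM=−∞
i=1 t=1 v=7: → [0,6); WM=−∞
i=2 t=4 v=7: → [0,9); WM=3
i=3 t=5 v=7: → [0,10); WM=3
i=4 t=5 v=5: → [0,10); WM=3
i=5 t=7 v=8: → [0,12); WM=6
i=6 t=18 v=4: → [18,23); WM=6
i=7 t=1 v=9: DROP (t<6-3); WM=6
i=8 t=18 v=7: → [18,23); WM=17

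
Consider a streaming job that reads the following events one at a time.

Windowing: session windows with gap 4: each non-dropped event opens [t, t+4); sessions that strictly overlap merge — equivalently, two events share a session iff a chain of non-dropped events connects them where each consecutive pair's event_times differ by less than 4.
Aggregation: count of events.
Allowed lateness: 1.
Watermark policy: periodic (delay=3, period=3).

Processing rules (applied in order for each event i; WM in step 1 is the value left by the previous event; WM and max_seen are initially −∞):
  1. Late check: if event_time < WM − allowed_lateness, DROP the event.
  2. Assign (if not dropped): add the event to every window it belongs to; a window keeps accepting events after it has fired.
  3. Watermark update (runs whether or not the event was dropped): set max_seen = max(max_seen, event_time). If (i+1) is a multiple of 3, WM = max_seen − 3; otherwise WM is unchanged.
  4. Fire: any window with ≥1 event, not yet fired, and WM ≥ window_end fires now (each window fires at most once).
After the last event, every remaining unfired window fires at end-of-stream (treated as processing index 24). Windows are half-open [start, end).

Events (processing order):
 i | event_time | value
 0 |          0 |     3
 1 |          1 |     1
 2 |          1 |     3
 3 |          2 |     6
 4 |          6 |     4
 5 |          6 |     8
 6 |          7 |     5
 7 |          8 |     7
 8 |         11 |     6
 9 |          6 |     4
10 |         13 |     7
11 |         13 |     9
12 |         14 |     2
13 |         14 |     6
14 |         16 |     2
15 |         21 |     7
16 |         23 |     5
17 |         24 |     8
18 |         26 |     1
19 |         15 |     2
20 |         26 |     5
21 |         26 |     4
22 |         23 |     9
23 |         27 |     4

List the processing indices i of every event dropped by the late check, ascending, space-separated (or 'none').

9 19

i=0 t=0 v=3: → [0,4); WM=−∞
i=1 t=1 v=1: → [0,5); WM=−∞
i=2 t=1 v=3: → [0,5); WM=-2
i=3 t=2 v=6: → [0,6); WM=-2
i=4 t=6 v=4: → [6,10); WM=-2
i=5 t=6 v=8: → [6,10); WM=3
i=6 t=7 v=5: → [6,11); WM=3
i=7 t=8 v=7: → [6,12); WM=3
i=8 t=11 v=6: → [6,15); WM=8
i=9 t=6 v=4: DROP (t<8-1); WM=8
i=10 t=13 v=7: → [6,17); WM=8
i=11 t=13 v=9: → [6,17); WM=10
i=12 t=14 v=2: → [6,18); WM=10
i=13 t=14 v=6: → [6,18); WM=10
i=14 t=16 v=2: → [6,20); WM=13
i=15 t=21 v=7: → [21,25); WM=13
i=16 t=23 v=5: → [21,27); WM=13
i=17 t=24 v=8: → [21,28); WM=21
i=18 t=26 v=1: → [21,30); WM=21
i=19 t=15 v=2: DROP (t<21-1); WM=21
i=20 t=26 v=5: → [21,30); WM=23
i=21 t=26 v=4: → [21,30); WM=23
i=22 t=23 v=9: → [21,30); WM=23
i=23 t=27 v=4: → [21,31); WM=24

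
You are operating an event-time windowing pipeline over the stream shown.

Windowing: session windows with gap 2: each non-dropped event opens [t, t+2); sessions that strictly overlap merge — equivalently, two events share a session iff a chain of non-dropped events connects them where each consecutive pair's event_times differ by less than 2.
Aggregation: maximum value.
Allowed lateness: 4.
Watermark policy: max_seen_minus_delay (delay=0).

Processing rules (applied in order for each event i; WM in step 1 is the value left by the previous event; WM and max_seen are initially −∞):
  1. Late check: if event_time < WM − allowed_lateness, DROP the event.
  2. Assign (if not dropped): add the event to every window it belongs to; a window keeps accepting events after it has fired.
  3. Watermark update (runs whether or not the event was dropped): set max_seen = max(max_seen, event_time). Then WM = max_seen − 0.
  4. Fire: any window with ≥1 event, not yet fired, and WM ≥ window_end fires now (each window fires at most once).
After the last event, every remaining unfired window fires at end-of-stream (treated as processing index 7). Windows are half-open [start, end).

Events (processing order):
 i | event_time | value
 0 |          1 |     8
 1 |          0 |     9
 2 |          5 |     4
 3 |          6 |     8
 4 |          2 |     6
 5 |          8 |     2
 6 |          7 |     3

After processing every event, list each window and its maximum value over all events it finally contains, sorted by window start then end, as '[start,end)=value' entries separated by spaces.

i=0 t=1 v=8: → [1,3); WM=1
i=1 t=0 v=9: → [0,3); WM=1
i=2 t=5 v=4: → [5,7); WM=5
i=3 t=6 v=8: → [5,8); WM=6
i=4 t=2 v=6: → [0,4); WM=6
i=5 t=8 v=2: → [8,10); WM=8
i=6 t=7 v=3: → [5,10); WM=8

[0,4)=9 [5,10)=8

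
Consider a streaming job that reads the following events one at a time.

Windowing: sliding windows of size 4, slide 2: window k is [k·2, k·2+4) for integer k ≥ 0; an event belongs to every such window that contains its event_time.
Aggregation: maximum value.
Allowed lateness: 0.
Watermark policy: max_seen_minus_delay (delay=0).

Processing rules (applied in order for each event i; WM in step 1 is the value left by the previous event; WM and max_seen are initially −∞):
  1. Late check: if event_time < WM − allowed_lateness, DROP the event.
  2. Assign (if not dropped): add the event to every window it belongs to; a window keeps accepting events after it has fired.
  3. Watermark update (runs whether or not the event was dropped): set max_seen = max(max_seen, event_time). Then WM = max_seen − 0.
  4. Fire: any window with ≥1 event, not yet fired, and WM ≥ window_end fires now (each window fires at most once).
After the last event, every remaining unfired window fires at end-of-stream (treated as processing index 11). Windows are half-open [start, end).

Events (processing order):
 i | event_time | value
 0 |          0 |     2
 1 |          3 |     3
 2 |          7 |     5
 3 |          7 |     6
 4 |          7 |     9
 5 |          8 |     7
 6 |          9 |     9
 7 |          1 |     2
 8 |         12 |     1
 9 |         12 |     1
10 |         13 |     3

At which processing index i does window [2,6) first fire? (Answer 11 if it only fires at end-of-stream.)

2

i=0 t=0 v=2: → [0,4); WM=0
i=1 t=3 v=3: → [2,6),[0,4); WM=3
i=2 t=7 v=5: → [6,10),[4,8); WM=7; [0,4) fires=3 [2,6) fires=3
i=3 t=7 v=6: → [6,10),[4,8); WM=7
i=4 t=7 v=9: → [6,10),[4,8); WM=7
i=5 t=8 v=7: → [8,12),[6,10); WM=8; [4,8) fires=9
i=6 t=9 v=9: → [8,12),[6,10); WM=9
i=7 t=1 v=2: DROP (t<9-0); WM=9
i=8 t=12 v=1: → [12,16),[10,14); WM=12; [6,10) fires=9 [8,12) fires=9
i=9 t=12 v=1: → [12,16),[10,14); WM=12
i=10 t=13 v=3: → [12,16),[10,14); WM=13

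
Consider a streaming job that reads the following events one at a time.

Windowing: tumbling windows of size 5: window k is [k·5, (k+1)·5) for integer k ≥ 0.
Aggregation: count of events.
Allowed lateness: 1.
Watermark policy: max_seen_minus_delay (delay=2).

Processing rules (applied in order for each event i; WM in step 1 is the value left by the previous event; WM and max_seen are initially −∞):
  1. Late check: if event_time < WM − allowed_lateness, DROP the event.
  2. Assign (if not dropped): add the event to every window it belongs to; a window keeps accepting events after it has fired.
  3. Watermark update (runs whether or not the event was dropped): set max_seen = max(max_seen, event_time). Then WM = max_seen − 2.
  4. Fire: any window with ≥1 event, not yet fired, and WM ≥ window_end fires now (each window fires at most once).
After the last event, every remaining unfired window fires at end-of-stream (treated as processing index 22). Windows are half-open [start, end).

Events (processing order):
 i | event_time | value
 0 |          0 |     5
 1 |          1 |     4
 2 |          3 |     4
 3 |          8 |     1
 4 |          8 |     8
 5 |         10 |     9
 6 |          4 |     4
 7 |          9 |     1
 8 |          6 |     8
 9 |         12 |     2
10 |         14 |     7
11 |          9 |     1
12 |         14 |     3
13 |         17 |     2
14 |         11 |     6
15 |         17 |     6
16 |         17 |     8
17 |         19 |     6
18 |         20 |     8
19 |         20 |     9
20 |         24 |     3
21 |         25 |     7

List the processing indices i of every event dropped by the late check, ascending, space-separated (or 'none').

i=0 t=0 v=5: → [0,5); WM=-2
i=1 t=1 v=4: → [0,5); WM=-1
i=2 t=3 v=4: → [0,5); WM=1
i=3 t=8 v=1: → [5,10); WM=6; [0,5) fires=3
i=4 t=8 v=8: → [5,10); WM=6
i=5 t=10 v=9: → [10,15); WM=8
i=6 t=4 v=4: DROP (t<8-1); WM=8
i=7 t=9 v=1: → [5,10); WM=8
i=8 t=6 v=8: DROP (t<8-1); WM=8
i=9 t=12 v=2: → [10,15); WM=10; [5,10) fires=3
i=10 t=14 v=7: → [10,15); WM=12
i=11 t=9 v=1: DROP (t<12-1); WM=12
i=12 t=14 v=3: → [10,15); WM=12
i=13 t=17 v=2: → [15,20); WM=15; [10,15) fires=4
i=14 t=11 v=6: DROP (t<15-1); WM=15
i=15 t=17 v=6: → [15,20); WM=15
i=16 t=17 v=8: → [15,20); WM=15
i=17 t=19 v=6: → [15,20); WM=17
i=18 t=20 v=8: → [20,25); WM=18
i=19 t=20 v=9: → [20,25); WM=18
i=20 t=24 v=3: → [20,25); WM=22; [15,20) fires=4
i=21 t=25 v=7: → [25,30); WM=23

6 8 11 14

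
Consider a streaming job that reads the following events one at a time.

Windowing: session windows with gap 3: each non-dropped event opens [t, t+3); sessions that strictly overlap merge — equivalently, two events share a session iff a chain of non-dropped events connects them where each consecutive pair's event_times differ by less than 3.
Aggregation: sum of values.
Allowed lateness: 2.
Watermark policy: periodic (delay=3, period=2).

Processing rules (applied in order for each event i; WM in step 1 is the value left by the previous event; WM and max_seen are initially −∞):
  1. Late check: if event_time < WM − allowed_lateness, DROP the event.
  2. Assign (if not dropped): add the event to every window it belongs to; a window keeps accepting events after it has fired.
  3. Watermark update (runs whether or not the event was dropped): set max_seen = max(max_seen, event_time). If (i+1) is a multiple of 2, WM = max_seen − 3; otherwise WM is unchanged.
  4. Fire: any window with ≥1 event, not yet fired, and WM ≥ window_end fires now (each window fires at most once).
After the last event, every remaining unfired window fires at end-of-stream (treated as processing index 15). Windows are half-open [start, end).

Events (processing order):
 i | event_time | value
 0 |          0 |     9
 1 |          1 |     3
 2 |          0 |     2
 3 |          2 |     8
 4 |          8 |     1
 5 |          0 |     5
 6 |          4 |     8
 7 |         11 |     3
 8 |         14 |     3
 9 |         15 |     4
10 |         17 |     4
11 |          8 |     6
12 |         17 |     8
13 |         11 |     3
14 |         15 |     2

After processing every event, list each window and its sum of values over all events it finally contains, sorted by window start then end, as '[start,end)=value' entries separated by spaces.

[0,7)=35 [8,11)=1 [11,14)=3 [14,20)=21

i=0 t=0 v=9: → [0,3); WM=−∞
i=1 t=1 v=3: → [0,4); WM=-2
i=2 t=0 v=2: → [0,4); WM=-2
i=3 t=2 v=8: → [0,5); WM=-1
i=4 t=8 v=1: → [8,11); WM=-1
i=5 t=0 v=5: → [0,5); WM=5
i=6 t=4 v=8: → [0,7); WM=5
i=7 t=11 v=3: → [11,14); WM=8
i=8 t=14 v=3: → [14,17); WM=8
i=9 t=15 v=4: → [14,18); WM=12
i=10 t=17 v=4: → [14,20); WM=12
i=11 t=8 v=6: DROP (t<12-2); WM=14
i=12 t=17 v=8: → [14,20); WM=14
i=13 t=11 v=3: DROP (t<14-2); WM=14
i=14 t=15 v=2: → [14,20); WM=14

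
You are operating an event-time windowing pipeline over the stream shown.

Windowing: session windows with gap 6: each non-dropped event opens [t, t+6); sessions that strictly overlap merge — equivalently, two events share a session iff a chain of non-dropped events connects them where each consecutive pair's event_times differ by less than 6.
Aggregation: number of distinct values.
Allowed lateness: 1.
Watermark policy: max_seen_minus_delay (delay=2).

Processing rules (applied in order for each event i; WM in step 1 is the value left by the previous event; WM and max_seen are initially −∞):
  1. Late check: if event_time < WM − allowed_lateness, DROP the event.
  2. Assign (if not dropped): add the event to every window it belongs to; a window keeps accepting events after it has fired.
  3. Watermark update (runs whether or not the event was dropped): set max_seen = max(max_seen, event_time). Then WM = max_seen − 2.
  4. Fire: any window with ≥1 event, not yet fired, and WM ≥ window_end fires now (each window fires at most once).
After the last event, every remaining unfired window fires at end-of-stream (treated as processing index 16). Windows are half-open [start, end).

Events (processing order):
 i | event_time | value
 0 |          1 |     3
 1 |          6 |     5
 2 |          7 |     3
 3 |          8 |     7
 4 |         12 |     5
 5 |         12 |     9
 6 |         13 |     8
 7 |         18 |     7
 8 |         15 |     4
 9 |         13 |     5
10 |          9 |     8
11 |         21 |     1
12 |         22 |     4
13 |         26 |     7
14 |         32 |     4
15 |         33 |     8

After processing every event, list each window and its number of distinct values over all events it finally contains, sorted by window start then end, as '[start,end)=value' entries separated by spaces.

i=0 t=1 v=3: → [1,7); WM=-1
i=1 t=6 v=5: → [1,12); WM=4
i=2 t=7 v=3: → [1,13); WM=5
i=3 t=8 v=7: → [1,14); WM=6
i=4 t=12 v=5: → [1,18); WM=10
i=5 t=12 v=9: → [1,18); WM=10
i=6 t=13 v=8: → [1,19); WM=11
i=7 t=18 v=7: → [1,24); WM=16
i=8 t=15 v=4: → [1,24); WM=16
i=9 t=13 v=5: DROP (t<16-1); WM=16
i=10 t=9 v=8: DROP (t<16-1); WM=16
i=11 t=21 v=1: → [1,27); WM=19
i=12 t=22 v=4: → [1,28); WM=20
i=13 t=26 v=7: → [1,32); WM=24
i=14 t=32 v=4: → [32,38); WM=30
i=15 t=33 v=8: → [32,39); WM=31

[1,32)=7 [32,39)=2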